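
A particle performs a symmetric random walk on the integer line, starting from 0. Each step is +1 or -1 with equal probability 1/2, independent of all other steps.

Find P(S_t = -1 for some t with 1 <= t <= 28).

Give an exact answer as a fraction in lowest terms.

Answer: 28539857/33554432

Derivation:
Count via complement. Let g(t,s) = #length-t paths at position s with S_1..S_t all ≠ -1.
g(t,s) = g(t-1,s-1) + g(t-1,s+1) for s ≠ -1; g(t,-1) = 0.
t=0: g(0,0)=1
t=1: g(1,1)=1
t=2: g(2,0)=1 g(2,2)=1
t=3: g(3,1)=2 g(3,3)=1
t=4: g(4,0)=2 g(4,2)=3 g(4,4)=1
t=5: g(5,1)=5 g(5,3)=4 g(5,5)=1
t=6: g(6,0)=5 g(6,2)=9 g(6,4)=5 g(6,6)=1
t=7: g(7,1)=14 g(7,3)=14 g(7,5)=6 g(7,7)=1
t=8: g(8,0)=14 g(8,2)=28 g(8,4)=20 g(8,6)=7 g(8,8)=1
t=9: g(9,1)=42 g(9,3)=48 g(9,5)=27 g(9,7)=8 g(9,9)=1
t=10: g(10,0)=42 g(10,2)=90 g(10,4)=75 g(10,6)=35 g(10,8)=9 g(10,10)=1
t=11: g(11,1)=132 g(11,3)=165 g(11,5)=110 g(11,7)=44 g(11,9)=10 g(11,11)=1
t=12: g(12,0)=132 g(12,2)=297 g(12,4)=275 g(12,6)=154 g(12,8)=54 g(12,10)=11 g(12,12)=1
t=13: g(13,1)=429 g(13,3)=572 g(13,5)=429 g(13,7)=208 g(13,9)=65 g(13,11)=12 g(13,13)=1
t=14: g(14,0)=429 g(14,2)=1001 g(14,4)=1001 g(14,6)=637 g(14,8)=273 g(14,10)=77 g(14,12)=13 g(14,14)=1
t=15: g(15,1)=1430 g(15,3)=2002 g(15,5)=1638 g(15,7)=910 g(15,9)=350 g(15,11)=90 g(15,13)=14 g(15,15)=1
t=16: g(16,0)=1430 g(16,2)=3432 g(16,4)=3640 g(16,6)=2548 g(16,8)=1260 g(16,10)=440 g(16,12)=104 g(16,14)=15 g(16,16)=1
t=17: g(17,1)=4862 g(17,3)=7072 g(17,5)=6188 g(17,7)=3808 g(17,9)=1700 g(17,11)=544 g(17,13)=119 g(17,15)=16 g(17,17)=1
t=18: g(18,0)=4862 g(18,2)=11934 g(18,4)=13260 g(18,6)=9996 g(18,8)=5508 g(18,10)=2244 g(18,12)=663 g(18,14)=135 g(18,16)=17 g(18,18)=1
t=19: g(19,1)=16796 g(19,3)=25194 g(19,5)=23256 g(19,7)=15504 g(19,9)=7752 g(19,11)=2907 g(19,13)=798 g(19,15)=152 g(19,17)=18 g(19,19)=1
t=20: g(20,0)=16796 g(20,2)=41990 g(20,4)=48450 g(20,6)=38760 g(20,8)=23256 g(20,10)=10659 g(20,12)=3705 g(20,14)=950 g(20,16)=170 g(20,18)=19 g(20,20)=1
t=21: g(21,1)=58786 g(21,3)=90440 g(21,5)=87210 g(21,7)=62016 g(21,9)=33915 g(21,11)=14364 g(21,13)=4655 g(21,15)=1120 g(21,17)=189 g(21,19)=20 g(21,21)=1
t=22: g(22,0)=58786 g(22,2)=149226 g(22,4)=177650 g(22,6)=149226 g(22,8)=95931 g(22,10)=48279 g(22,12)=19019 g(22,14)=5775 g(22,16)=1309 g(22,18)=209 g(22,20)=21 g(22,22)=1
t=23: g(23,1)=208012 g(23,3)=326876 g(23,5)=326876 g(23,7)=245157 g(23,9)=144210 g(23,11)=67298 g(23,13)=24794 g(23,15)=7084 g(23,17)=1518 g(23,19)=230 g(23,21)=22 g(23,23)=1
t=24: g(24,0)=208012 g(24,2)=534888 g(24,4)=653752 g(24,6)=572033 g(24,8)=389367 g(24,10)=211508 g(24,12)=92092 g(24,14)=31878 g(24,16)=8602 g(24,18)=1748 g(24,20)=252 g(24,22)=23 g(24,24)=1
t=25: g(25,1)=742900 g(25,3)=1188640 g(25,5)=1225785 g(25,7)=961400 g(25,9)=600875 g(25,11)=303600 g(25,13)=123970 g(25,15)=40480 g(25,17)=10350 g(25,19)=2000 g(25,21)=275 g(25,23)=24 g(25,25)=1
t=26: g(26,0)=742900 g(26,2)=1931540 g(26,4)=2414425 g(26,6)=2187185 g(26,8)=1562275 g(26,10)=904475 g(26,12)=427570 g(26,14)=164450 g(26,16)=50830 g(26,18)=12350 g(26,20)=2275 g(26,22)=299 g(26,24)=25 g(26,26)=1
t=27: g(27,1)=2674440 g(27,3)=4345965 g(27,5)=4601610 g(27,7)=3749460 g(27,9)=2466750 g(27,11)=1332045 g(27,13)=592020 g(27,15)=215280 g(27,17)=63180 g(27,19)=14625 g(27,21)=2574 g(27,23)=324 g(27,25)=26 g(27,27)=1
t=28: g(28,0)=2674440 g(28,2)=7020405 g(28,4)=8947575 g(28,6)=8351070 g(28,8)=6216210 g(28,10)=3798795 g(28,12)=1924065 g(28,14)=807300 g(28,16)=278460 g(28,18)=77805 g(28,20)=17199 g(28,22)=2898 g(28,24)=350 g(28,26)=27 g(28,28)=1
Paths never hitting -1: Σ_s g(28,s) = 40116600
Paths hitting -1: 2^28 - 40116600 = 228318856
P = 228318856/268435456 = 28539857/33554432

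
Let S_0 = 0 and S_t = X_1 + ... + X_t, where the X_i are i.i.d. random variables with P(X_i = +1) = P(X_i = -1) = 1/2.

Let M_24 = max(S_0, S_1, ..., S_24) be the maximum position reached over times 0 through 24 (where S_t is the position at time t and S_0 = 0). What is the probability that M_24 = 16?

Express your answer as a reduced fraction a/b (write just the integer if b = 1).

Let M_24 = max(S_0,...,S_24). Use the reflection principle: for j ≥ 1, #{paths with M_24 ≥ j} = #{S_24 ≥ j} + #{S_24 ≥ j+1}.
By reflection, #{M_24 ≥ 16} = #{S_24 ≥ 16} + #{S_24 ≥ 17} = 12951 + 2325 = 15276.
#{M_24 ≥ 17} = #{S_24 ≥ 17} + #{S_24 ≥ 18} = 2325 + 2325 = 4650.
#{M_24 = 16} = 15276 - 4650 = 10626.
P(M_24 = 16) = 10626/16777216 = 5313/8388608

Answer: 5313/8388608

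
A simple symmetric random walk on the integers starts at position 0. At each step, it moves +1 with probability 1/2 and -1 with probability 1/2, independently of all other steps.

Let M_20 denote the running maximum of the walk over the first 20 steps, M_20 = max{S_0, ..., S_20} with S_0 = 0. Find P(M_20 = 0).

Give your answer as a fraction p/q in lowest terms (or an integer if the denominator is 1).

Answer: 46189/262144

Derivation:
Let M_20 = max(S_0,...,S_20). Use the reflection principle: for j ≥ 1, #{paths with M_20 ≥ j} = #{S_20 ≥ j} + #{S_20 ≥ j+1}.
P(M_20 ≥ 0) = 1 since S_0 = 0, so #{M_20 ≥ 0} = 1048576.
#{M_20 ≥ 1} = #{S_20 ≥ 1} + #{S_20 ≥ 2} = 431910 + 431910 = 863820.
#{M_20 = 0} = 1048576 - 863820 = 184756.
P(M_20 = 0) = 184756/1048576 = 46189/262144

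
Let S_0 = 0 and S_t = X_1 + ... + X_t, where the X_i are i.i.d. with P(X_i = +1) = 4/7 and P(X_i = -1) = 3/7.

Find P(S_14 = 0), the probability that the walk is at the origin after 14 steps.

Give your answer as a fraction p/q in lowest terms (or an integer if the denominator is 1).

Answer: 122974765056/678223072849

Derivation:
To be at 0 after 14 steps: need exactly 7 steps of +1 and 7 of -1.
Number of such sequences: C(14,7) = 3432
Each has probability (4/7)^7 · (3/7)^7 = 35831808/678223072849
P = 3432 · 35831808/678223072849 = 122974765056/678223072849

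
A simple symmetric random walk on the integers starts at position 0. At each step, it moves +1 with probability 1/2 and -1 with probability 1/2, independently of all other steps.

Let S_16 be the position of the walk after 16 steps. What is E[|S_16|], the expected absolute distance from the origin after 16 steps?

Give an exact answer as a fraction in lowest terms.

Answer: 6435/2048

Derivation:
S_16 takes values m ≡ 0 (mod 2) with |m| ≤ 16; P(S_16=m) = C(16,(16+m)/2)/2^16.
Total paths: 2^16 = 65536
Distribution: P(S=-16)=1/65536, P(S=-14)=16/65536, P(S=-12)=120/65536, P(S=-10)=560/65536, P(S=-8)=1820/65536, P(S=-6)=4368/65536, P(S=-4)=8008/65536, P(S=-2)=11440/65536, P(S=0)=12870/65536, P(S=2)=11440/65536, P(S=4)=8008/65536, P(S=6)=4368/65536, P(S=8)=1820/65536, P(S=10)=560/65536, P(S=12)=120/65536, P(S=14)=16/65536, P(S=16)=1/65536
E[|S_16|] = Σ_m |m|·P(S_16=m) = 205920/65536 = 6435/2048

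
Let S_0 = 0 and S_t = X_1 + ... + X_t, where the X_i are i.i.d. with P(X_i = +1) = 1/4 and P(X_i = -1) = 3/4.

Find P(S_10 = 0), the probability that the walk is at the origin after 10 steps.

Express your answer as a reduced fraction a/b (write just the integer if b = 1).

Answer: 15309/262144

Derivation:
To be at 0 after 10 steps: need exactly 5 steps of +1 and 5 of -1.
Number of such sequences: C(10,5) = 252
Each has probability (1/4)^5 · (3/4)^5 = 243/1048576
P = 252 · 243/1048576 = 15309/262144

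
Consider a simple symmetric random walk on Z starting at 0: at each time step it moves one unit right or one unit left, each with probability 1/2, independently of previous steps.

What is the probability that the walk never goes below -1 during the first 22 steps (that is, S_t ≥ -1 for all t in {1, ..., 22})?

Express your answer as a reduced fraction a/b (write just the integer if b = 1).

Let f(t,s) = #length-t paths at position s with S_1..S_t all ≥ -1.
f(t,s) = f(t-1,s-1) + f(t-1,s+1) for s ≥ -1; f(t,s) = 0 for s < -1.
t=0: f(0,0)=1
t=1: f(1,-1)=1 f(1,1)=1
t=2: f(2,0)=2 f(2,2)=1
t=3: f(3,-1)=2 f(3,1)=3 f(3,3)=1
t=4: f(4,0)=5 f(4,2)=4 f(4,4)=1
t=5: f(5,-1)=5 f(5,1)=9 f(5,3)=5 f(5,5)=1
t=6: f(6,0)=14 f(6,2)=14 f(6,4)=6 f(6,6)=1
t=7: f(7,-1)=14 f(7,1)=28 f(7,3)=20 f(7,5)=7 f(7,7)=1
t=8: f(8,0)=42 f(8,2)=48 f(8,4)=27 f(8,6)=8 f(8,8)=1
t=9: f(9,-1)=42 f(9,1)=90 f(9,3)=75 f(9,5)=35 f(9,7)=9 f(9,9)=1
t=10: f(10,0)=132 f(10,2)=165 f(10,4)=110 f(10,6)=44 f(10,8)=10 f(10,10)=1
t=11: f(11,-1)=132 f(11,1)=297 f(11,3)=275 f(11,5)=154 f(11,7)=54 f(11,9)=11 f(11,11)=1
t=12: f(12,0)=429 f(12,2)=572 f(12,4)=429 f(12,6)=208 f(12,8)=65 f(12,10)=12 f(12,12)=1
t=13: f(13,-1)=429 f(13,1)=1001 f(13,3)=1001 f(13,5)=637 f(13,7)=273 f(13,9)=77 f(13,11)=13 f(13,13)=1
t=14: f(14,0)=1430 f(14,2)=2002 f(14,4)=1638 f(14,6)=910 f(14,8)=350 f(14,10)=90 f(14,12)=14 f(14,14)=1
t=15: f(15,-1)=1430 f(15,1)=3432 f(15,3)=3640 f(15,5)=2548 f(15,7)=1260 f(15,9)=440 f(15,11)=104 f(15,13)=15 f(15,15)=1
t=16: f(16,0)=4862 f(16,2)=7072 f(16,4)=6188 f(16,6)=3808 f(16,8)=1700 f(16,10)=544 f(16,12)=119 f(16,14)=16 f(16,16)=1
t=17: f(17,-1)=4862 f(17,1)=11934 f(17,3)=13260 f(17,5)=9996 f(17,7)=5508 f(17,9)=2244 f(17,11)=663 f(17,13)=135 f(17,15)=17 f(17,17)=1
t=18: f(18,0)=16796 f(18,2)=25194 f(18,4)=23256 f(18,6)=15504 f(18,8)=7752 f(18,10)=2907 f(18,12)=798 f(18,14)=152 f(18,16)=18 f(18,18)=1
t=19: f(19,-1)=16796 f(19,1)=41990 f(19,3)=48450 f(19,5)=38760 f(19,7)=23256 f(19,9)=10659 f(19,11)=3705 f(19,13)=950 f(19,15)=170 f(19,17)=19 f(19,19)=1
t=20: f(20,0)=58786 f(20,2)=90440 f(20,4)=87210 f(20,6)=62016 f(20,8)=33915 f(20,10)=14364 f(20,12)=4655 f(20,14)=1120 f(20,16)=189 f(20,18)=20 f(20,20)=1
t=21: f(21,-1)=58786 f(21,1)=149226 f(21,3)=177650 f(21,5)=149226 f(21,7)=95931 f(21,9)=48279 f(21,11)=19019 f(21,13)=5775 f(21,15)=1309 f(21,17)=209 f(21,19)=21 f(21,21)=1
t=22: f(22,0)=208012 f(22,2)=326876 f(22,4)=326876 f(22,6)=245157 f(22,8)=144210 f(22,10)=67298 f(22,12)=24794 f(22,14)=7084 f(22,16)=1518 f(22,18)=230 f(22,20)=22 f(22,22)=1
Σ_s f(22,s) = 1352078
P = 1352078/4194304 = 676039/2097152

Answer: 676039/2097152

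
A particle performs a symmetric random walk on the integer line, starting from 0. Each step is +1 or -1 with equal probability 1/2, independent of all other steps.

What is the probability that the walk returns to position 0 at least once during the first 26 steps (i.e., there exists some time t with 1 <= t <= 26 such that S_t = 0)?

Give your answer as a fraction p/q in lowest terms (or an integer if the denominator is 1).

Count via complement. Let g(t,s) = #length-t paths at position s with S_1..S_t all ≠ 0.
g(t,s) = g(t-1,s-1) + g(t-1,s+1) for s ≠ 0; g(t,0) = 0.
t=0: g(0,0)=1
t=1: g(1,-1)=1 g(1,1)=1
t=2: g(2,-2)=1 g(2,2)=1
t=3: g(3,-3)=1 g(3,-1)=1 g(3,1)=1 g(3,3)=1
t=4: g(4,-4)=1 g(4,-2)=2 g(4,2)=2 g(4,4)=1
t=5: g(5,-5)=1 g(5,-3)=3 g(5,-1)=2 g(5,1)=2 g(5,3)=3 g(5,5)=1
t=6: g(6,-6)=1 g(6,-4)=4 g(6,-2)=5 g(6,2)=5 g(6,4)=4 g(6,6)=1
t=7: g(7,-7)=1 g(7,-5)=5 g(7,-3)=9 g(7,-1)=5 g(7,1)=5 g(7,3)=9 g(7,5)=5 g(7,7)=1
t=8: g(8,-8)=1 g(8,-6)=6 g(8,-4)=14 g(8,-2)=14 g(8,2)=14 g(8,4)=14 g(8,6)=6 g(8,8)=1
t=9: g(9,-9)=1 g(9,-7)=7 g(9,-5)=20 g(9,-3)=28 g(9,-1)=14 g(9,1)=14 g(9,3)=28 g(9,5)=20 g(9,7)=7 g(9,9)=1
t=10: g(10,-10)=1 g(10,-8)=8 g(10,-6)=27 g(10,-4)=48 g(10,-2)=42 g(10,2)=42 g(10,4)=48 g(10,6)=27 g(10,8)=8 g(10,10)=1
t=11: g(11,-11)=1 g(11,-9)=9 g(11,-7)=35 g(11,-5)=75 g(11,-3)=90 g(11,-1)=42 g(11,1)=42 g(11,3)=90 g(11,5)=75 g(11,7)=35 g(11,9)=9 g(11,11)=1
t=12: g(12,-12)=1 g(12,-10)=10 g(12,-8)=44 g(12,-6)=110 g(12,-4)=165 g(12,-2)=132 g(12,2)=132 g(12,4)=165 g(12,6)=110 g(12,8)=44 g(12,10)=10 g(12,12)=1
t=13: g(13,-13)=1 g(13,-11)=11 g(13,-9)=54 g(13,-7)=154 g(13,-5)=275 g(13,-3)=297 g(13,-1)=132 g(13,1)=132 g(13,3)=297 g(13,5)=275 g(13,7)=154 g(13,9)=54 g(13,11)=11 g(13,13)=1
t=14: g(14,-14)=1 g(14,-12)=12 g(14,-10)=65 g(14,-8)=208 g(14,-6)=429 g(14,-4)=572 g(14,-2)=429 g(14,2)=429 g(14,4)=572 g(14,6)=429 g(14,8)=208 g(14,10)=65 g(14,12)=12 g(14,14)=1
t=15: g(15,-15)=1 g(15,-13)=13 g(15,-11)=77 g(15,-9)=273 g(15,-7)=637 g(15,-5)=1001 g(15,-3)=1001 g(15,-1)=429 g(15,1)=429 g(15,3)=1001 g(15,5)=1001 g(15,7)=637 g(15,9)=273 g(15,11)=77 g(15,13)=13 g(15,15)=1
t=16: g(16,-16)=1 g(16,-14)=14 g(16,-12)=90 g(16,-10)=350 g(16,-8)=910 g(16,-6)=1638 g(16,-4)=2002 g(16,-2)=1430 g(16,2)=1430 g(16,4)=2002 g(16,6)=1638 g(16,8)=910 g(16,10)=350 g(16,12)=90 g(16,14)=14 g(16,16)=1
t=17: g(17,-17)=1 g(17,-15)=15 g(17,-13)=104 g(17,-11)=440 g(17,-9)=1260 g(17,-7)=2548 g(17,-5)=3640 g(17,-3)=3432 g(17,-1)=1430 g(17,1)=1430 g(17,3)=3432 g(17,5)=3640 g(17,7)=2548 g(17,9)=1260 g(17,11)=440 g(17,13)=104 g(17,15)=15 g(17,17)=1
t=18: g(18,-18)=1 g(18,-16)=16 g(18,-14)=119 g(18,-12)=544 g(18,-10)=1700 g(18,-8)=3808 g(18,-6)=6188 g(18,-4)=7072 g(18,-2)=4862 g(18,2)=4862 g(18,4)=7072 g(18,6)=6188 g(18,8)=3808 g(18,10)=1700 g(18,12)=544 g(18,14)=119 g(18,16)=16 g(18,18)=1
t=19: g(19,-19)=1 g(19,-17)=17 g(19,-15)=135 g(19,-13)=663 g(19,-11)=2244 g(19,-9)=5508 g(19,-7)=9996 g(19,-5)=13260 g(19,-3)=11934 g(19,-1)=4862 g(19,1)=4862 g(19,3)=11934 g(19,5)=13260 g(19,7)=9996 g(19,9)=5508 g(19,11)=2244 g(19,13)=663 g(19,15)=135 g(19,17)=17 g(19,19)=1
t=20: g(20,-20)=1 g(20,-18)=18 g(20,-16)=152 g(20,-14)=798 g(20,-12)=2907 g(20,-10)=7752 g(20,-8)=15504 g(20,-6)=23256 g(20,-4)=25194 g(20,-2)=16796 g(20,2)=16796 g(20,4)=25194 g(20,6)=23256 g(20,8)=15504 g(20,10)=7752 g(20,12)=2907 g(20,14)=798 g(20,16)=152 g(20,18)=18 g(20,20)=1
t=21: g(21,-21)=1 g(21,-19)=19 g(21,-17)=170 g(21,-15)=950 g(21,-13)=3705 g(21,-11)=10659 g(21,-9)=23256 g(21,-7)=38760 g(21,-5)=48450 g(21,-3)=41990 g(21,-1)=16796 g(21,1)=16796 g(21,3)=41990 g(21,5)=48450 g(21,7)=38760 g(21,9)=23256 g(21,11)=10659 g(21,13)=3705 g(21,15)=950 g(21,17)=170 g(21,19)=19 g(21,21)=1
t=22: g(22,-22)=1 g(22,-20)=20 g(22,-18)=189 g(22,-16)=1120 g(22,-14)=4655 g(22,-12)=14364 g(22,-10)=33915 g(22,-8)=62016 g(22,-6)=87210 g(22,-4)=90440 g(22,-2)=58786 g(22,2)=58786 g(22,4)=90440 g(22,6)=87210 g(22,8)=62016 g(22,10)=33915 g(22,12)=14364 g(22,14)=4655 g(22,16)=1120 g(22,18)=189 g(22,20)=20 g(22,22)=1
t=23: g(23,-23)=1 g(23,-21)=21 g(23,-19)=209 g(23,-17)=1309 g(23,-15)=5775 g(23,-13)=19019 g(23,-11)=48279 g(23,-9)=95931 g(23,-7)=149226 g(23,-5)=177650 g(23,-3)=149226 g(23,-1)=58786 g(23,1)=58786 g(23,3)=149226 g(23,5)=177650 g(23,7)=149226 g(23,9)=95931 g(23,11)=48279 g(23,13)=19019 g(23,15)=5775 g(23,17)=1309 g(23,19)=209 g(23,21)=21 g(23,23)=1
t=24: g(24,-24)=1 g(24,-22)=22 g(24,-20)=230 g(24,-18)=1518 g(24,-16)=7084 g(24,-14)=24794 g(24,-12)=67298 g(24,-10)=144210 g(24,-8)=245157 g(24,-6)=326876 g(24,-4)=326876 g(24,-2)=208012 g(24,2)=208012 g(24,4)=326876 g(24,6)=326876 g(24,8)=245157 g(24,10)=144210 g(24,12)=67298 g(24,14)=24794 g(24,16)=7084 g(24,18)=1518 g(24,20)=230 g(24,22)=22 g(24,24)=1
t=25: g(25,-25)=1 g(25,-23)=23 g(25,-21)=252 g(25,-19)=1748 g(25,-17)=8602 g(25,-15)=31878 g(25,-13)=92092 g(25,-11)=211508 g(25,-9)=389367 g(25,-7)=572033 g(25,-5)=653752 g(25,-3)=534888 g(25,-1)=208012 g(25,1)=208012 g(25,3)=534888 g(25,5)=653752 g(25,7)=572033 g(25,9)=389367 g(25,11)=211508 g(25,13)=92092 g(25,15)=31878 g(25,17)=8602 g(25,19)=1748 g(25,21)=252 g(25,23)=23 g(25,25)=1
t=26: g(26,-26)=1 g(26,-24)=24 g(26,-22)=275 g(26,-20)=2000 g(26,-18)=10350 g(26,-16)=40480 g(26,-14)=123970 g(26,-12)=303600 g(26,-10)=600875 g(26,-8)=961400 g(26,-6)=1225785 g(26,-4)=1188640 g(26,-2)=742900 g(26,2)=742900 g(26,4)=1188640 g(26,6)=1225785 g(26,8)=961400 g(26,10)=600875 g(26,12)=303600 g(26,14)=123970 g(26,16)=40480 g(26,18)=10350 g(26,20)=2000 g(26,22)=275 g(26,24)=24 g(26,26)=1
Paths never hitting 0: Σ_s g(26,s) = 10400600
Paths hitting 0: 2^26 - 10400600 = 56708264
P = 56708264/67108864 = 7088533/8388608

Answer: 7088533/8388608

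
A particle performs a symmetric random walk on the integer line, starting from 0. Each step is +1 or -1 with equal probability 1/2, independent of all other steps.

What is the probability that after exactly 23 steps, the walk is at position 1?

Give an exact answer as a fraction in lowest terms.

To reach position 1 after 23 steps: need 12 steps of +1 and 11 of -1.
Favorable paths: C(23,12) = 1352078
Total paths: 2^23 = 8388608
P = 1352078/8388608 = 676039/4194304

Answer: 676039/4194304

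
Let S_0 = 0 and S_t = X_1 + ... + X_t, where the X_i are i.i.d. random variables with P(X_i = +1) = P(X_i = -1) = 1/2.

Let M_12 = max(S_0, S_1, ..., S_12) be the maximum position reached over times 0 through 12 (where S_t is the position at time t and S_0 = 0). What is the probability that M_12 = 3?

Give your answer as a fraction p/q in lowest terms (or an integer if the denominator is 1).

Answer: 495/4096

Derivation:
Let M_12 = max(S_0,...,S_12). Use the reflection principle: for j ≥ 1, #{paths with M_12 ≥ j} = #{S_12 ≥ j} + #{S_12 ≥ j+1}.
By reflection, #{M_12 ≥ 3} = #{S_12 ≥ 3} + #{S_12 ≥ 4} = 794 + 794 = 1588.
#{M_12 ≥ 4} = #{S_12 ≥ 4} + #{S_12 ≥ 5} = 794 + 299 = 1093.
#{M_12 = 3} = 1588 - 1093 = 495.
P(M_12 = 3) = 495/4096 = 495/4096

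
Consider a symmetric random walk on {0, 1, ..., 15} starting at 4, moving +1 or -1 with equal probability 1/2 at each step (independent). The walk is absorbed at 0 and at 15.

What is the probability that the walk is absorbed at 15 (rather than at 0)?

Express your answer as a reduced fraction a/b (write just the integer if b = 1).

Symmetric walk (p = 1/2): the harmonic-function argument gives P(hit 15 before 0 | start at 4) = a/N.
P = 4/15 = 4/15

Answer: 4/15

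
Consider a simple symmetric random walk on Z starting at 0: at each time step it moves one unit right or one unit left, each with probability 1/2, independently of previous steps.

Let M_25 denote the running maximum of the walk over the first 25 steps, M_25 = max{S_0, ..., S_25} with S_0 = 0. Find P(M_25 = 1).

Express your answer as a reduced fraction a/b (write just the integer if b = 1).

Answer: 1300075/8388608

Derivation:
Let M_25 = max(S_0,...,S_25). Use the reflection principle: for j ≥ 1, #{paths with M_25 ≥ j} = #{S_25 ≥ j} + #{S_25 ≥ j+1}.
By reflection, #{M_25 ≥ 1} = #{S_25 ≥ 1} + #{S_25 ≥ 2} = 16777216 + 11576916 = 28354132.
#{M_25 ≥ 2} = #{S_25 ≥ 2} + #{S_25 ≥ 3} = 11576916 + 11576916 = 23153832.
#{M_25 = 1} = 28354132 - 23153832 = 5200300.
P(M_25 = 1) = 5200300/33554432 = 1300075/8388608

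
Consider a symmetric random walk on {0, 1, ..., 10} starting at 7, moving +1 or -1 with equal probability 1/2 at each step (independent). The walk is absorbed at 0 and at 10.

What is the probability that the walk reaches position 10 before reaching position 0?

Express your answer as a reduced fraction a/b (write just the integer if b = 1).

Symmetric walk (p = 1/2): the harmonic-function argument gives P(hit 10 before 0 | start at 7) = a/N.
P = 7/10 = 7/10

Answer: 7/10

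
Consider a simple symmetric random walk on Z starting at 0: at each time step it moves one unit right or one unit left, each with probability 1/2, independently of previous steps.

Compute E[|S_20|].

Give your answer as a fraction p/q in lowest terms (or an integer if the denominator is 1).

S_20 takes values m ≡ 0 (mod 2) with |m| ≤ 20; P(S_20=m) = C(20,(20+m)/2)/2^20.
Total paths: 2^20 = 1048576
Distribution: P(S=-20)=1/1048576, P(S=-18)=20/1048576, P(S=-16)=190/1048576, P(S=-14)=1140/1048576, P(S=-12)=4845/1048576, P(S=-10)=15504/1048576, P(S=-8)=38760/1048576, P(S=-6)=77520/1048576, P(S=-4)=125970/1048576, P(S=-2)=167960/1048576, P(S=0)=184756/1048576, P(S=2)=167960/1048576, P(S=4)=125970/1048576, P(S=6)=77520/1048576, P(S=8)=38760/1048576, P(S=10)=15504/1048576, P(S=12)=4845/1048576, P(S=14)=1140/1048576, P(S=16)=190/1048576, P(S=18)=20/1048576, P(S=20)=1/1048576
E[|S_20|] = Σ_m |m|·P(S_20=m) = 3695120/1048576 = 230945/65536

Answer: 230945/65536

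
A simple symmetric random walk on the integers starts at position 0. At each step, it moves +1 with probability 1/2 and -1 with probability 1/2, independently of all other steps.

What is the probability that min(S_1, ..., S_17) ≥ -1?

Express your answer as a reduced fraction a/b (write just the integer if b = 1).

Answer: 12155/32768

Derivation:
Let f(t,s) = #length-t paths at position s with S_1..S_t all ≥ -1.
f(t,s) = f(t-1,s-1) + f(t-1,s+1) for s ≥ -1; f(t,s) = 0 for s < -1.
t=0: f(0,0)=1
t=1: f(1,-1)=1 f(1,1)=1
t=2: f(2,0)=2 f(2,2)=1
t=3: f(3,-1)=2 f(3,1)=3 f(3,3)=1
t=4: f(4,0)=5 f(4,2)=4 f(4,4)=1
t=5: f(5,-1)=5 f(5,1)=9 f(5,3)=5 f(5,5)=1
t=6: f(6,0)=14 f(6,2)=14 f(6,4)=6 f(6,6)=1
t=7: f(7,-1)=14 f(7,1)=28 f(7,3)=20 f(7,5)=7 f(7,7)=1
t=8: f(8,0)=42 f(8,2)=48 f(8,4)=27 f(8,6)=8 f(8,8)=1
t=9: f(9,-1)=42 f(9,1)=90 f(9,3)=75 f(9,5)=35 f(9,7)=9 f(9,9)=1
t=10: f(10,0)=132 f(10,2)=165 f(10,4)=110 f(10,6)=44 f(10,8)=10 f(10,10)=1
t=11: f(11,-1)=132 f(11,1)=297 f(11,3)=275 f(11,5)=154 f(11,7)=54 f(11,9)=11 f(11,11)=1
t=12: f(12,0)=429 f(12,2)=572 f(12,4)=429 f(12,6)=208 f(12,8)=65 f(12,10)=12 f(12,12)=1
t=13: f(13,-1)=429 f(13,1)=1001 f(13,3)=1001 f(13,5)=637 f(13,7)=273 f(13,9)=77 f(13,11)=13 f(13,13)=1
t=14: f(14,0)=1430 f(14,2)=2002 f(14,4)=1638 f(14,6)=910 f(14,8)=350 f(14,10)=90 f(14,12)=14 f(14,14)=1
t=15: f(15,-1)=1430 f(15,1)=3432 f(15,3)=3640 f(15,5)=2548 f(15,7)=1260 f(15,9)=440 f(15,11)=104 f(15,13)=15 f(15,15)=1
t=16: f(16,0)=4862 f(16,2)=7072 f(16,4)=6188 f(16,6)=3808 f(16,8)=1700 f(16,10)=544 f(16,12)=119 f(16,14)=16 f(16,16)=1
t=17: f(17,-1)=4862 f(17,1)=11934 f(17,3)=13260 f(17,5)=9996 f(17,7)=5508 f(17,9)=2244 f(17,11)=663 f(17,13)=135 f(17,15)=17 f(17,17)=1
Σ_s f(17,s) = 48620
P = 48620/131072 = 12155/32768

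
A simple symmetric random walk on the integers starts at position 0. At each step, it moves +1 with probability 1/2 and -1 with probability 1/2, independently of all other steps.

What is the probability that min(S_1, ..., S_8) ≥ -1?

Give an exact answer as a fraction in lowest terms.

Let f(t,s) = #length-t paths at position s with S_1..S_t all ≥ -1.
f(t,s) = f(t-1,s-1) + f(t-1,s+1) for s ≥ -1; f(t,s) = 0 for s < -1.
t=0: f(0,0)=1
t=1: f(1,-1)=1 f(1,1)=1
t=2: f(2,0)=2 f(2,2)=1
t=3: f(3,-1)=2 f(3,1)=3 f(3,3)=1
t=4: f(4,0)=5 f(4,2)=4 f(4,4)=1
t=5: f(5,-1)=5 f(5,1)=9 f(5,3)=5 f(5,5)=1
t=6: f(6,0)=14 f(6,2)=14 f(6,4)=6 f(6,6)=1
t=7: f(7,-1)=14 f(7,1)=28 f(7,3)=20 f(7,5)=7 f(7,7)=1
t=8: f(8,0)=42 f(8,2)=48 f(8,4)=27 f(8,6)=8 f(8,8)=1
Σ_s f(8,s) = 126
P = 126/256 = 63/128

Answer: 63/128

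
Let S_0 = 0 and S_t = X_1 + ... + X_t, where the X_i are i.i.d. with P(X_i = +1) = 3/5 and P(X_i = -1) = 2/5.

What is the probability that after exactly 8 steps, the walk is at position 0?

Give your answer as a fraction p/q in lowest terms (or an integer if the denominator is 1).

To be at 0 after 8 steps: need exactly 4 steps of +1 and 4 of -1.
Number of such sequences: C(8,4) = 70
Each has probability (3/5)^4 · (2/5)^4 = 1296/390625
P = 70 · 1296/390625 = 18144/78125

Answer: 18144/78125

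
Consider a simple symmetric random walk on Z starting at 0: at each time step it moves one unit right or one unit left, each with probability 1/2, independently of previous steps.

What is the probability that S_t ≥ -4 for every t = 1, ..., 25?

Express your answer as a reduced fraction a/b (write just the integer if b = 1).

Let f(t,s) = #length-t paths at position s with S_1..S_t all ≥ -4.
f(t,s) = f(t-1,s-1) + f(t-1,s+1) for s ≥ -4; f(t,s) = 0 for s < -4.
t=0: f(0,0)=1
t=1: f(1,-1)=1 f(1,1)=1
t=2: f(2,-2)=1 f(2,0)=2 f(2,2)=1
t=3: f(3,-3)=1 f(3,-1)=3 f(3,1)=3 f(3,3)=1
t=4: f(4,-4)=1 f(4,-2)=4 f(4,0)=6 f(4,2)=4 f(4,4)=1
t=5: f(5,-3)=5 f(5,-1)=10 f(5,1)=10 f(5,3)=5 f(5,5)=1
t=6: f(6,-4)=5 f(6,-2)=15 f(6,0)=20 f(6,2)=15 f(6,4)=6 f(6,6)=1
t=7: f(7,-3)=20 f(7,-1)=35 f(7,1)=35 f(7,3)=21 f(7,5)=7 f(7,7)=1
t=8: f(8,-4)=20 f(8,-2)=55 f(8,0)=70 f(8,2)=56 f(8,4)=28 f(8,6)=8 f(8,8)=1
t=9: f(9,-3)=75 f(9,-1)=125 f(9,1)=126 f(9,3)=84 f(9,5)=36 f(9,7)=9 f(9,9)=1
t=10: f(10,-4)=75 f(10,-2)=200 f(10,0)=251 f(10,2)=210 f(10,4)=120 f(10,6)=45 f(10,8)=10 f(10,10)=1
t=11: f(11,-3)=275 f(11,-1)=451 f(11,1)=461 f(11,3)=330 f(11,5)=165 f(11,7)=55 f(11,9)=11 f(11,11)=1
t=12: f(12,-4)=275 f(12,-2)=726 f(12,0)=912 f(12,2)=791 f(12,4)=495 f(12,6)=220 f(12,8)=66 f(12,10)=12 f(12,12)=1
t=13: f(13,-3)=1001 f(13,-1)=1638 f(13,1)=1703 f(13,3)=1286 f(13,5)=715 f(13,7)=286 f(13,9)=78 f(13,11)=13 f(13,13)=1
t=14: f(14,-4)=1001 f(14,-2)=2639 f(14,0)=3341 f(14,2)=2989 f(14,4)=2001 f(14,6)=1001 f(14,8)=364 f(14,10)=91 f(14,12)=14 f(14,14)=1
t=15: f(15,-3)=3640 f(15,-1)=5980 f(15,1)=6330 f(15,3)=4990 f(15,5)=3002 f(15,7)=1365 f(15,9)=455 f(15,11)=105 f(15,13)=15 f(15,15)=1
t=16: f(16,-4)=3640 f(16,-2)=9620 f(16,0)=12310 f(16,2)=11320 f(16,4)=7992 f(16,6)=4367 f(16,8)=1820 f(16,10)=560 f(16,12)=120 f(16,14)=16 f(16,16)=1
t=17: f(17,-3)=13260 f(17,-1)=21930 f(17,1)=23630 f(17,3)=19312 f(17,5)=12359 f(17,7)=6187 f(17,9)=2380 f(17,11)=680 f(17,13)=136 f(17,15)=17 f(17,17)=1
t=18: f(18,-4)=13260 f(18,-2)=35190 f(18,0)=45560 f(18,2)=42942 f(18,4)=31671 f(18,6)=18546 f(18,8)=8567 f(18,10)=3060 f(18,12)=816 f(18,14)=153 f(18,16)=18 f(18,18)=1
t=19: f(19,-3)=48450 f(19,-1)=80750 f(19,1)=88502 f(19,3)=74613 f(19,5)=50217 f(19,7)=27113 f(19,9)=11627 f(19,11)=3876 f(19,13)=969 f(19,15)=171 f(19,17)=19 f(19,19)=1
t=20: f(20,-4)=48450 f(20,-2)=129200 f(20,0)=169252 f(20,2)=163115 f(20,4)=124830 f(20,6)=77330 f(20,8)=38740 f(20,10)=15503 f(20,12)=4845 f(20,14)=1140 f(20,16)=190 f(20,18)=20 f(20,20)=1
t=21: f(21,-3)=177650 f(21,-1)=298452 f(21,1)=332367 f(21,3)=287945 f(21,5)=202160 f(21,7)=116070 f(21,9)=54243 f(21,11)=20348 f(21,13)=5985 f(21,15)=1330 f(21,17)=210 f(21,19)=21 f(21,21)=1
t=22: f(22,-4)=177650 f(22,-2)=476102 f(22,0)=630819 f(22,2)=620312 f(22,4)=490105 f(22,6)=318230 f(22,8)=170313 f(22,10)=74591 f(22,12)=26333 f(22,14)=7315 f(22,16)=1540 f(22,18)=231 f(22,20)=22 f(22,22)=1
t=23: f(23,-3)=653752 f(23,-1)=1106921 f(23,1)=1251131 f(23,3)=1110417 f(23,5)=808335 f(23,7)=488543 f(23,9)=244904 f(23,11)=100924 f(23,13)=33648 f(23,15)=8855 f(23,17)=1771 f(23,19)=253 f(23,21)=23 f(23,23)=1
t=24: f(24,-4)=653752 f(24,-2)=1760673 f(24,0)=2358052 f(24,2)=2361548 f(24,4)=1918752 f(24,6)=1296878 f(24,8)=733447 f(24,10)=345828 f(24,12)=134572 f(24,14)=42503 f(24,16)=10626 f(24,18)=2024 f(24,20)=276 f(24,22)=24 f(24,24)=1
t=25: f(25,-3)=2414425 f(25,-1)=4118725 f(25,1)=4719600 f(25,3)=4280300 f(25,5)=3215630 f(25,7)=2030325 f(25,9)=1079275 f(25,11)=480400 f(25,13)=177075 f(25,15)=53129 f(25,17)=12650 f(25,19)=2300 f(25,21)=300 f(25,23)=25 f(25,25)=1
Σ_s f(25,s) = 22584160
P = 22584160/33554432 = 705755/1048576

Answer: 705755/1048576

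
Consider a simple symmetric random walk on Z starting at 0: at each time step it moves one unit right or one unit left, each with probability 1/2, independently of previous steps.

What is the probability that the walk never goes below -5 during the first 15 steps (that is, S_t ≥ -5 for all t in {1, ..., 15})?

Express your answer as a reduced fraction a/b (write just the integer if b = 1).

Let f(t,s) = #length-t paths at position s with S_1..S_t all ≥ -5.
f(t,s) = f(t-1,s-1) + f(t-1,s+1) for s ≥ -5; f(t,s) = 0 for s < -5.
t=0: f(0,0)=1
t=1: f(1,-1)=1 f(1,1)=1
t=2: f(2,-2)=1 f(2,0)=2 f(2,2)=1
t=3: f(3,-3)=1 f(3,-1)=3 f(3,1)=3 f(3,3)=1
t=4: f(4,-4)=1 f(4,-2)=4 f(4,0)=6 f(4,2)=4 f(4,4)=1
t=5: f(5,-5)=1 f(5,-3)=5 f(5,-1)=10 f(5,1)=10 f(5,3)=5 f(5,5)=1
t=6: f(6,-4)=6 f(6,-2)=15 f(6,0)=20 f(6,2)=15 f(6,4)=6 f(6,6)=1
t=7: f(7,-5)=6 f(7,-3)=21 f(7,-1)=35 f(7,1)=35 f(7,3)=21 f(7,5)=7 f(7,7)=1
t=8: f(8,-4)=27 f(8,-2)=56 f(8,0)=70 f(8,2)=56 f(8,4)=28 f(8,6)=8 f(8,8)=1
t=9: f(9,-5)=27 f(9,-3)=83 f(9,-1)=126 f(9,1)=126 f(9,3)=84 f(9,5)=36 f(9,7)=9 f(9,9)=1
t=10: f(10,-4)=110 f(10,-2)=209 f(10,0)=252 f(10,2)=210 f(10,4)=120 f(10,6)=45 f(10,8)=10 f(10,10)=1
t=11: f(11,-5)=110 f(11,-3)=319 f(11,-1)=461 f(11,1)=462 f(11,3)=330 f(11,5)=165 f(11,7)=55 f(11,9)=11 f(11,11)=1
t=12: f(12,-4)=429 f(12,-2)=780 f(12,0)=923 f(12,2)=792 f(12,4)=495 f(12,6)=220 f(12,8)=66 f(12,10)=12 f(12,12)=1
t=13: f(13,-5)=429 f(13,-3)=1209 f(13,-1)=1703 f(13,1)=1715 f(13,3)=1287 f(13,5)=715 f(13,7)=286 f(13,9)=78 f(13,11)=13 f(13,13)=1
t=14: f(14,-4)=1638 f(14,-2)=2912 f(14,0)=3418 f(14,2)=3002 f(14,4)=2002 f(14,6)=1001 f(14,8)=364 f(14,10)=91 f(14,12)=14 f(14,14)=1
t=15: f(15,-5)=1638 f(15,-3)=4550 f(15,-1)=6330 f(15,1)=6420 f(15,3)=5004 f(15,5)=3003 f(15,7)=1365 f(15,9)=455 f(15,11)=105 f(15,13)=15 f(15,15)=1
Σ_s f(15,s) = 28886
P = 28886/32768 = 14443/16384

Answer: 14443/16384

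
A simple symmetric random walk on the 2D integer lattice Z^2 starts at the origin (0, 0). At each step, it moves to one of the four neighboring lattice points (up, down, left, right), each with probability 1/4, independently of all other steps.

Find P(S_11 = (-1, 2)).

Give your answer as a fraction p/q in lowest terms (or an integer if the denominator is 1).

Answer: 38115/1048576

Derivation:
Let h be the number of horizontal steps (so 11-h are vertical). To end at (-1,2) need (h-1)/2 right-steps and ((11-h)+2)/2 up-steps.
Sum over h with 1 ≤ h ≤ 9, h ≡ 1 (mod 2), 11-h ≡ 0 (mod 2):
h=1: C(11,1)·C(1,0)·C(10,6) = 11·1·210 = 2310
h=3: C(11,3)·C(3,1)·C(8,5) = 165·3·56 = 27720
h=5: C(11,5)·C(5,2)·C(6,4) = 462·10·15 = 69300
h=7: C(11,7)·C(7,3)·C(4,3) = 330·35·4 = 46200
h=9: C(11,9)·C(9,4)·C(2,2) = 55·126·1 = 6930
Total favorable: 152460
Total paths: 4^11 = 4194304
P = 152460/4194304 = 38115/1048576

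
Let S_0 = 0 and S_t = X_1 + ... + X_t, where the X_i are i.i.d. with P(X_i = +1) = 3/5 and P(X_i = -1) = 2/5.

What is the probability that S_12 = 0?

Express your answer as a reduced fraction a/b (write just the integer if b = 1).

To be at 0 after 12 steps: need exactly 6 steps of +1 and 6 of -1.
Number of such sequences: C(12,6) = 924
Each has probability (3/5)^6 · (2/5)^6 = 46656/244140625
P = 924 · 46656/244140625 = 43110144/244140625

Answer: 43110144/244140625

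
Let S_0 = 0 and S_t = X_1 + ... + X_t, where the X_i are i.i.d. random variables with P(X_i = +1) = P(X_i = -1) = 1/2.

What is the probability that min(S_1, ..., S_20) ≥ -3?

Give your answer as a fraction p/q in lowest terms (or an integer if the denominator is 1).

Let f(t,s) = #length-t paths at position s with S_1..S_t all ≥ -3.
f(t,s) = f(t-1,s-1) + f(t-1,s+1) for s ≥ -3; f(t,s) = 0 for s < -3.
t=0: f(0,0)=1
t=1: f(1,-1)=1 f(1,1)=1
t=2: f(2,-2)=1 f(2,0)=2 f(2,2)=1
t=3: f(3,-3)=1 f(3,-1)=3 f(3,1)=3 f(3,3)=1
t=4: f(4,-2)=4 f(4,0)=6 f(4,2)=4 f(4,4)=1
t=5: f(5,-3)=4 f(5,-1)=10 f(5,1)=10 f(5,3)=5 f(5,5)=1
t=6: f(6,-2)=14 f(6,0)=20 f(6,2)=15 f(6,4)=6 f(6,6)=1
t=7: f(7,-3)=14 f(7,-1)=34 f(7,1)=35 f(7,3)=21 f(7,5)=7 f(7,7)=1
t=8: f(8,-2)=48 f(8,0)=69 f(8,2)=56 f(8,4)=28 f(8,6)=8 f(8,8)=1
t=9: f(9,-3)=48 f(9,-1)=117 f(9,1)=125 f(9,3)=84 f(9,5)=36 f(9,7)=9 f(9,9)=1
t=10: f(10,-2)=165 f(10,0)=242 f(10,2)=209 f(10,4)=120 f(10,6)=45 f(10,8)=10 f(10,10)=1
t=11: f(11,-3)=165 f(11,-1)=407 f(11,1)=451 f(11,3)=329 f(11,5)=165 f(11,7)=55 f(11,9)=11 f(11,11)=1
t=12: f(12,-2)=572 f(12,0)=858 f(12,2)=780 f(12,4)=494 f(12,6)=220 f(12,8)=66 f(12,10)=12 f(12,12)=1
t=13: f(13,-3)=572 f(13,-1)=1430 f(13,1)=1638 f(13,3)=1274 f(13,5)=714 f(13,7)=286 f(13,9)=78 f(13,11)=13 f(13,13)=1
t=14: f(14,-2)=2002 f(14,0)=3068 f(14,2)=2912 f(14,4)=1988 f(14,6)=1000 f(14,8)=364 f(14,10)=91 f(14,12)=14 f(14,14)=1
t=15: f(15,-3)=2002 f(15,-1)=5070 f(15,1)=5980 f(15,3)=4900 f(15,5)=2988 f(15,7)=1364 f(15,9)=455 f(15,11)=105 f(15,13)=15 f(15,15)=1
t=16: f(16,-2)=7072 f(16,0)=11050 f(16,2)=10880 f(16,4)=7888 f(16,6)=4352 f(16,8)=1819 f(16,10)=560 f(16,12)=120 f(16,14)=16 f(16,16)=1
t=17: f(17,-3)=7072 f(17,-1)=18122 f(17,1)=21930 f(17,3)=18768 f(17,5)=12240 f(17,7)=6171 f(17,9)=2379 f(17,11)=680 f(17,13)=136 f(17,15)=17 f(17,17)=1
t=18: f(18,-2)=25194 f(18,0)=40052 f(18,2)=40698 f(18,4)=31008 f(18,6)=18411 f(18,8)=8550 f(18,10)=3059 f(18,12)=816 f(18,14)=153 f(18,16)=18 f(18,18)=1
t=19: f(19,-3)=25194 f(19,-1)=65246 f(19,1)=80750 f(19,3)=71706 f(19,5)=49419 f(19,7)=26961 f(19,9)=11609 f(19,11)=3875 f(19,13)=969 f(19,15)=171 f(19,17)=19 f(19,19)=1
t=20: f(20,-2)=90440 f(20,0)=145996 f(20,2)=152456 f(20,4)=121125 f(20,6)=76380 f(20,8)=38570 f(20,10)=15484 f(20,12)=4844 f(20,14)=1140 f(20,16)=190 f(20,18)=20 f(20,20)=1
Σ_s f(20,s) = 646646
P = 646646/1048576 = 323323/524288

Answer: 323323/524288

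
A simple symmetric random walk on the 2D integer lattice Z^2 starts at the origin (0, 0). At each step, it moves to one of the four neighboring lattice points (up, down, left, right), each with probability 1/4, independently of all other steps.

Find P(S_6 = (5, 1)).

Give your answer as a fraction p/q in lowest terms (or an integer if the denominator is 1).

Answer: 3/2048

Derivation:
Let h be the number of horizontal steps (so 6-h are vertical). To end at (5,1) need (h+5)/2 right-steps and ((6-h)+1)/2 up-steps.
Sum over h with 5 ≤ h ≤ 5, h ≡ 1 (mod 2), 6-h ≡ 1 (mod 2):
h=5: C(6,5)·C(5,5)·C(1,1) = 6·1·1 = 6
Total favorable: 6
Total paths: 4^6 = 4096
P = 6/4096 = 3/2048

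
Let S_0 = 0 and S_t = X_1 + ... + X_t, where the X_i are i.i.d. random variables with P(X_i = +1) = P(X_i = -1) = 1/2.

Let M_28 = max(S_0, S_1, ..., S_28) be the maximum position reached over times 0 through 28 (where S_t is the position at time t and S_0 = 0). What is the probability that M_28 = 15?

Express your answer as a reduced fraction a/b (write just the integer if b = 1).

Let M_28 = max(S_0,...,S_28). Use the reflection principle: for j ≥ 1, #{paths with M_28 ≥ j} = #{S_28 ≥ j} + #{S_28 ≥ j+1}.
By reflection, #{M_28 ≥ 15} = #{S_28 ≥ 15} + #{S_28 ≥ 16} = 499178 + 499178 = 998356.
#{M_28 ≥ 16} = #{S_28 ≥ 16} + #{S_28 ≥ 17} = 499178 + 122438 = 621616.
#{M_28 = 15} = 998356 - 621616 = 376740.
P(M_28 = 15) = 376740/268435456 = 94185/67108864

Answer: 94185/67108864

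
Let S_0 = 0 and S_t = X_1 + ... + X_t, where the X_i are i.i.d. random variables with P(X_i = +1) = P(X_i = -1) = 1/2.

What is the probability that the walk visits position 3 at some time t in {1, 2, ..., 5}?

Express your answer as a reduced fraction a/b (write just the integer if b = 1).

Count via complement. Let g(t,s) = #length-t paths at position s with S_1..S_t all ≠ 3.
g(t,s) = g(t-1,s-1) + g(t-1,s+1) for s ≠ 3; g(t,3) = 0.
t=0: g(0,0)=1
t=1: g(1,-1)=1 g(1,1)=1
t=2: g(2,-2)=1 g(2,0)=2 g(2,2)=1
t=3: g(3,-3)=1 g(3,-1)=3 g(3,1)=3
t=4: g(4,-4)=1 g(4,-2)=4 g(4,0)=6 g(4,2)=3
t=5: g(5,-5)=1 g(5,-3)=5 g(5,-1)=10 g(5,1)=9
Paths never hitting 3: Σ_s g(5,s) = 25
Paths hitting 3: 2^5 - 25 = 7
P = 7/32 = 7/32

Answer: 7/32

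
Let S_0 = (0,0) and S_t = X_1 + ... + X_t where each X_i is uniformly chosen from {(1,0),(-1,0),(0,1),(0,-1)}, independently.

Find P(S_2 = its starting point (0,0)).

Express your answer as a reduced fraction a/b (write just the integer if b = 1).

Answer: 1/4

Derivation:
Let h be the number of horizontal steps (so 2-h are vertical). To end at (0,0) need (h+0)/2 right-steps and ((2-h)+0)/2 up-steps.
Sum over h with 0 ≤ h ≤ 2, h ≡ 0 (mod 2), 2-h ≡ 0 (mod 2):
h=0: C(2,0)·C(0,0)·C(2,1) = 1·1·2 = 2
h=2: C(2,2)·C(2,1)·C(0,0) = 1·2·1 = 2
Total favorable: 4
Total paths: 4^2 = 16
P = 4/16 = 1/4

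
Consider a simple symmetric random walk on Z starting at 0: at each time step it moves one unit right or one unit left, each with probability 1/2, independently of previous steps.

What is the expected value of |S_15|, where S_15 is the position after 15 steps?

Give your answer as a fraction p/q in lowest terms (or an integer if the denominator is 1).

S_15 takes values m ≡ 1 (mod 2) with |m| ≤ 15; P(S_15=m) = C(15,(15+m)/2)/2^15.
Total paths: 2^15 = 32768
Distribution: P(S=-15)=1/32768, P(S=-13)=15/32768, P(S=-11)=105/32768, P(S=-9)=455/32768, P(S=-7)=1365/32768, P(S=-5)=3003/32768, P(S=-3)=5005/32768, P(S=-1)=6435/32768, P(S=1)=6435/32768, P(S=3)=5005/32768, P(S=5)=3003/32768, P(S=7)=1365/32768, P(S=9)=455/32768, P(S=11)=105/32768, P(S=13)=15/32768, P(S=15)=1/32768
E[|S_15|] = Σ_m |m|·P(S_15=m) = 102960/32768 = 6435/2048

Answer: 6435/2048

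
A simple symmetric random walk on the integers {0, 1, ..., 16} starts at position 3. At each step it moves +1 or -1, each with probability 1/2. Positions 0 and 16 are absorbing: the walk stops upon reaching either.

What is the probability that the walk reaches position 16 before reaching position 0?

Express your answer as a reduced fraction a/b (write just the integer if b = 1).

Symmetric walk (p = 1/2): the harmonic-function argument gives P(hit 16 before 0 | start at 3) = a/N.
P = 3/16 = 3/16

Answer: 3/16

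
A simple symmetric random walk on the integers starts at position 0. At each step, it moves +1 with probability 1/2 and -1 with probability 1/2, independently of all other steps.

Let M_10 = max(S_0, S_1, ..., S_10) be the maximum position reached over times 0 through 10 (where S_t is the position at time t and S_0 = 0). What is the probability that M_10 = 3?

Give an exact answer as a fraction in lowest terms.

Answer: 15/128

Derivation:
Let M_10 = max(S_0,...,S_10). Use the reflection principle: for j ≥ 1, #{paths with M_10 ≥ j} = #{S_10 ≥ j} + #{S_10 ≥ j+1}.
By reflection, #{M_10 ≥ 3} = #{S_10 ≥ 3} + #{S_10 ≥ 4} = 176 + 176 = 352.
#{M_10 ≥ 4} = #{S_10 ≥ 4} + #{S_10 ≥ 5} = 176 + 56 = 232.
#{M_10 = 3} = 352 - 232 = 120.
P(M_10 = 3) = 120/1024 = 15/128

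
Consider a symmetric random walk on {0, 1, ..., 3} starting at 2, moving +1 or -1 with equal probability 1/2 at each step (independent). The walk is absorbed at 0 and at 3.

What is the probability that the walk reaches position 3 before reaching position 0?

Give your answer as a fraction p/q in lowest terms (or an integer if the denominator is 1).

Answer: 2/3

Derivation:
Symmetric walk (p = 1/2): the harmonic-function argument gives P(hit 3 before 0 | start at 2) = a/N.
P = 2/3 = 2/3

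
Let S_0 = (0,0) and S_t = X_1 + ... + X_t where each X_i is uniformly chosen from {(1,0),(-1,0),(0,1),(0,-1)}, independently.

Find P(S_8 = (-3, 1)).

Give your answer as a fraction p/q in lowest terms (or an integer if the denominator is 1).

Answer: 49/2048

Derivation:
Let h be the number of horizontal steps (so 8-h are vertical). To end at (-3,1) need (h-3)/2 right-steps and ((8-h)+1)/2 up-steps.
Sum over h with 3 ≤ h ≤ 7, h ≡ 1 (mod 2), 8-h ≡ 1 (mod 2):
h=3: C(8,3)·C(3,0)·C(5,3) = 56·1·10 = 560
h=5: C(8,5)·C(5,1)·C(3,2) = 56·5·3 = 840
h=7: C(8,7)·C(7,2)·C(1,1) = 8·21·1 = 168
Total favorable: 1568
Total paths: 4^8 = 65536
P = 1568/65536 = 49/2048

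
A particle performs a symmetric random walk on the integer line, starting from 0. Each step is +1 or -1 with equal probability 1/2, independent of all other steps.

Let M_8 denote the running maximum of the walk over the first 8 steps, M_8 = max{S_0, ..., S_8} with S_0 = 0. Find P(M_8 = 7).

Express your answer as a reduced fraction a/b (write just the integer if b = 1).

Answer: 1/256

Derivation:
Let M_8 = max(S_0,...,S_8). Use the reflection principle: for j ≥ 1, #{paths with M_8 ≥ j} = #{S_8 ≥ j} + #{S_8 ≥ j+1}.
By reflection, #{M_8 ≥ 7} = #{S_8 ≥ 7} + #{S_8 ≥ 8} = 1 + 1 = 2.
#{M_8 ≥ 8} = #{S_8 ≥ 8} + #{S_8 ≥ 9} = 1 + 0 = 1.
#{M_8 = 7} = 2 - 1 = 1.
P(M_8 = 7) = 1/256 = 1/256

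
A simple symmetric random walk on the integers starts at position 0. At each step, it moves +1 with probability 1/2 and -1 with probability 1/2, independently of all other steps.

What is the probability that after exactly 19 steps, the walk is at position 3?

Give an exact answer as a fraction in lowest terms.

Answer: 37791/262144

Derivation:
To reach position 3 after 19 steps: need 11 steps of +1 and 8 of -1.
Favorable paths: C(19,11) = 75582
Total paths: 2^19 = 524288
P = 75582/524288 = 37791/262144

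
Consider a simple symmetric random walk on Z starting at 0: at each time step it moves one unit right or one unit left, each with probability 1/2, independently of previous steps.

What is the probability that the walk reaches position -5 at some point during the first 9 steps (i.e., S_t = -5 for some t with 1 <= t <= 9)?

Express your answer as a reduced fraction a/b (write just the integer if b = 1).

Answer: 7/64

Derivation:
Count via complement. Let g(t,s) = #length-t paths at position s with S_1..S_t all ≠ -5.
g(t,s) = g(t-1,s-1) + g(t-1,s+1) for s ≠ -5; g(t,-5) = 0.
t=0: g(0,0)=1
t=1: g(1,-1)=1 g(1,1)=1
t=2: g(2,-2)=1 g(2,0)=2 g(2,2)=1
t=3: g(3,-3)=1 g(3,-1)=3 g(3,1)=3 g(3,3)=1
t=4: g(4,-4)=1 g(4,-2)=4 g(4,0)=6 g(4,2)=4 g(4,4)=1
t=5: g(5,-3)=5 g(5,-1)=10 g(5,1)=10 g(5,3)=5 g(5,5)=1
t=6: g(6,-4)=5 g(6,-2)=15 g(6,0)=20 g(6,2)=15 g(6,4)=6 g(6,6)=1
t=7: g(7,-3)=20 g(7,-1)=35 g(7,1)=35 g(7,3)=21 g(7,5)=7 g(7,7)=1
t=8: g(8,-4)=20 g(8,-2)=55 g(8,0)=70 g(8,2)=56 g(8,4)=28 g(8,6)=8 g(8,8)=1
t=9: g(9,-3)=75 g(9,-1)=125 g(9,1)=126 g(9,3)=84 g(9,5)=36 g(9,7)=9 g(9,9)=1
Paths never hitting -5: Σ_s g(9,s) = 456
Paths hitting -5: 2^9 - 456 = 56
P = 56/512 = 7/64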